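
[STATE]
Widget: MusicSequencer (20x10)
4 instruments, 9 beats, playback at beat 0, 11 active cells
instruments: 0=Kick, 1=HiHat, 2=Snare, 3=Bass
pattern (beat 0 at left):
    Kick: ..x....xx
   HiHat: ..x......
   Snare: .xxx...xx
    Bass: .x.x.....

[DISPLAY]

      ▼12345678     
  Kick··█····██     
 HiHat··█······     
 Snare·███···██     
  Bass·█·█·····     
                    
                    
                    
                    
                    


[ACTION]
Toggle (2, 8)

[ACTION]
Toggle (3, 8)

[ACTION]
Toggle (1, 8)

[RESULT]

      ▼12345678     
  Kick··█····██     
 HiHat··█·····█     
 Snare·███···█·     
  Bass·█·█····█     
                    
                    
                    
                    
                    


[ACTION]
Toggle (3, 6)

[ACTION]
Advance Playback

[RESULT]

      0▼2345678     
  Kick··█····██     
 HiHat··█·····█     
 Snare·███···█·     
  Bass·█·█··█·█     
                    
                    
                    
                    
                    


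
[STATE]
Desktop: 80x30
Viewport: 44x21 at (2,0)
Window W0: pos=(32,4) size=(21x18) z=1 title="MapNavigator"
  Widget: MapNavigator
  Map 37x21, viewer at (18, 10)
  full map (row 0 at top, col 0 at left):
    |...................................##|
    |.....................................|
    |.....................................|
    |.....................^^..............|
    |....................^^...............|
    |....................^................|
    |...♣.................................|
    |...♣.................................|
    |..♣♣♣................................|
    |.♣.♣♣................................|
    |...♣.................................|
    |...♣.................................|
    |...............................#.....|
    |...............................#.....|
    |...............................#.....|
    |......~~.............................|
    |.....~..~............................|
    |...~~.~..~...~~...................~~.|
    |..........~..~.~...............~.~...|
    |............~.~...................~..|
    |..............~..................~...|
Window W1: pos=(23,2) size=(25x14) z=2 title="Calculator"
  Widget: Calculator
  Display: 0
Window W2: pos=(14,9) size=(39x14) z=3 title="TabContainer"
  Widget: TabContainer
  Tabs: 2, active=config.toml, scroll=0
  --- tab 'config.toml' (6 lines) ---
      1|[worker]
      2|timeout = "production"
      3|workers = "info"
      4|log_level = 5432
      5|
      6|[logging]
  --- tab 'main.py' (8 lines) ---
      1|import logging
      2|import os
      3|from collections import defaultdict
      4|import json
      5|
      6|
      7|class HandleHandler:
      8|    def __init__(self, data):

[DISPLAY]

                                            
                                            
                     ┏━━━━━━━━━━━━━━━━━━━━━━
                     ┃ Calculator           
                     ┠──────────────────────
                     ┃                      
                     ┃┌───┬───┬───┬───┐     
                     ┃│ 7 │ 8 │ 9 │ ÷ │     
                     ┃├───┼───┼───┼───┤     
            ┏━━━━━━━━━━━━━━━━━━━━━━━━━━━━━━━
            ┃ TabContainer                  
            ┠───────────────────────────────
            ┃[config.toml]│ main.py         
            ┃───────────────────────────────
            ┃[worker]                       
            ┃timeout = "production"         
            ┃workers = "info"               
            ┃log_level = 5432               
            ┃                               
            ┃[logging]                      
            ┃                               


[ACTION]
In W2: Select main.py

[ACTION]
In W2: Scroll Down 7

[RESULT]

                                            
                                            
                     ┏━━━━━━━━━━━━━━━━━━━━━━
                     ┃ Calculator           
                     ┠──────────────────────
                     ┃                      
                     ┃┌───┬───┬───┬───┐     
                     ┃│ 7 │ 8 │ 9 │ ÷ │     
                     ┃├───┼───┼───┼───┤     
            ┏━━━━━━━━━━━━━━━━━━━━━━━━━━━━━━━
            ┃ TabContainer                  
            ┠───────────────────────────────
            ┃ config.toml │[main.py]        
            ┃───────────────────────────────
            ┃    def __init__(self, data):  
            ┃                               
            ┃                               
            ┃                               
            ┃                               
            ┃                               
            ┃                               


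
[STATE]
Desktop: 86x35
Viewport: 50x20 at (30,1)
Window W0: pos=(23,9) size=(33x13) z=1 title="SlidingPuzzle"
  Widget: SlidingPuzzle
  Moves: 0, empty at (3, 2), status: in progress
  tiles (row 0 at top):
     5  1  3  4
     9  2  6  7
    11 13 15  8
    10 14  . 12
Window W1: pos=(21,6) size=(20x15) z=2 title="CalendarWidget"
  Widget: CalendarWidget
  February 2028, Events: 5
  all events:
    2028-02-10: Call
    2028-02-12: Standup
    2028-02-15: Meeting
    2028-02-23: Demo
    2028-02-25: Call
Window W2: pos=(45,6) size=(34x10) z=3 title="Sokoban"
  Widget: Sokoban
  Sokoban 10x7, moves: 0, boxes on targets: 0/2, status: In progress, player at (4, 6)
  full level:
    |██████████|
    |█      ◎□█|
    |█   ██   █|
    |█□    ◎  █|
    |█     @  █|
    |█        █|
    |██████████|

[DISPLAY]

                                                  
                                                  
                                                  
                                                  
                                                  
━━━━━━━━━━┓    ┏━━━━━━━━━━━━━━━━━━━━━━━━━━━━━━━━┓ 
rWidget   ┃    ┃ Sokoban                        ┃ 
──────────┨    ┠────────────────────────────────┨ 
ry 2028   ┃━━━━┃██████████                      ┃ 
 Th Fr Sa ┃    ┃█      ◎□█                      ┃ 
  3  4  5 ┃────┃█   ██   █                      ┃ 
 10* 11 12┃───┐┃█□    ◎  █                      ┃ 
6 17 18 19┃ 4 │┃█     @  █                      ┃ 
* 24 25* 2┃───┤┃█        █                      ┃ 
          ┃ 7 │┗━━━━━━━━━━━━━━━━━━━━━━━━━━━━━━━━┛ 
          ┃───┤          ┃                        
          ┃ 8 │          ┃                        
          ┃───┤          ┃                        
          ┃12 │          ┃                        
━━━━━━━━━━┛───┘          ┃                        


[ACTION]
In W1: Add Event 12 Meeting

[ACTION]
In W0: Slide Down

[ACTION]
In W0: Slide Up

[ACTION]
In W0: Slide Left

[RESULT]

                                                  
                                                  
                                                  
                                                  
                                                  
━━━━━━━━━━┓    ┏━━━━━━━━━━━━━━━━━━━━━━━━━━━━━━━━┓ 
rWidget   ┃    ┃ Sokoban                        ┃ 
──────────┨    ┠────────────────────────────────┨ 
ry 2028   ┃━━━━┃██████████                      ┃ 
 Th Fr Sa ┃    ┃█      ◎□█                      ┃ 
  3  4  5 ┃────┃█   ██   █                      ┃ 
 10* 11 12┃───┐┃█□    ◎  █                      ┃ 
6 17 18 19┃ 4 │┃█     @  █                      ┃ 
* 24 25* 2┃───┤┃█        █                      ┃ 
          ┃ 7 │┗━━━━━━━━━━━━━━━━━━━━━━━━━━━━━━━━┛ 
          ┃───┤          ┃                        
          ┃ 8 │          ┃                        
          ┃───┤          ┃                        
          ┃   │          ┃                        
━━━━━━━━━━┛───┘          ┃                        


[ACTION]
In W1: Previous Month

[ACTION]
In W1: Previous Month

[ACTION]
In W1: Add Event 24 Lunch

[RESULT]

                                                  
                                                  
                                                  
                                                  
                                                  
━━━━━━━━━━┓    ┏━━━━━━━━━━━━━━━━━━━━━━━━━━━━━━━━┓ 
rWidget   ┃    ┃ Sokoban                        ┃ 
──────────┨    ┠────────────────────────────────┨ 
er 2027   ┃━━━━┃██████████                      ┃ 
 Th Fr Sa ┃    ┃█      ◎□█                      ┃ 
  2  3  4 ┃────┃█   ██   █                      ┃ 
  9 10 11 ┃───┐┃█□    ◎  █                      ┃ 
 16 17 18 ┃ 4 │┃█     @  █                      ┃ 
 23 24* 25┃───┤┃█        █                      ┃ 
 30 31    ┃ 7 │┗━━━━━━━━━━━━━━━━━━━━━━━━━━━━━━━━┛ 
          ┃───┤          ┃                        
          ┃ 8 │          ┃                        
          ┃───┤          ┃                        
          ┃   │          ┃                        
━━━━━━━━━━┛───┘          ┃                        


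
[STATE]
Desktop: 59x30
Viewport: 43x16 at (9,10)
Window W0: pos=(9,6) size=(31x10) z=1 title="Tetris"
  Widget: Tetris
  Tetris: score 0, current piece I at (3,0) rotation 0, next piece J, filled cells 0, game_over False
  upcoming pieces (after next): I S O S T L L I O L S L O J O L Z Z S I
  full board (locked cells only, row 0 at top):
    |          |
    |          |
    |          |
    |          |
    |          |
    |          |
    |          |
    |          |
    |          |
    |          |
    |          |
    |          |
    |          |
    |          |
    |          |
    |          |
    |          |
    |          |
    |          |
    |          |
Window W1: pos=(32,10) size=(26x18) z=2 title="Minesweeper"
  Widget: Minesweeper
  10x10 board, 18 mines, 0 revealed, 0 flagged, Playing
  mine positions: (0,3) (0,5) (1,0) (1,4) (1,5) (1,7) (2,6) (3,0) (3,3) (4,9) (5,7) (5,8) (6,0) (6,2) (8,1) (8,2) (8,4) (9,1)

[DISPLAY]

┃          │█          ┏━━━━━━━━━━━━━━━━━━━
┃          │███        ┃ Minesweeper       
┃          │           ┠───────────────────
┃          │           ┃■■■■■■■■■■         
┃          │           ┃■■■■■■■■■■         
┗━━━━━━━━━━━━━━━━━━━━━━┃■■■■■■■■■■         
                       ┃■■■■■■■■■■         
                       ┃■■■■■■■■■■         
                       ┃■■■■■■■■■■         
                       ┃■■■■■■■■■■         
                       ┃■■■■■■■■■■         
                       ┃■■■■■■■■■■         
                       ┃■■■■■■■■■■         
                       ┃                   
                       ┃                   
                       ┃                   


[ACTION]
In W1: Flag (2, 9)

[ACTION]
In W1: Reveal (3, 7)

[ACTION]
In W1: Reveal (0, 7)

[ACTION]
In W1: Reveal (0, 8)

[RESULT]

┃          │█          ┏━━━━━━━━━━━━━━━━━━━
┃          │███        ┃ Minesweeper       
┃          │           ┠───────────────────
┃          │           ┃■■■■■■■11■         
┃          │           ┃■■■■■■■■■■         
┗━━━━━━━━━━━━━━━━━━━━━━┃■■■■■■■■■⚑         
                       ┃■■■■■■■1■■         
                       ┃■■■■■■■■■■         
                       ┃■■■■■■■■■■         
                       ┃■■■■■■■■■■         
                       ┃■■■■■■■■■■         
                       ┃■■■■■■■■■■         
                       ┃■■■■■■■■■■         
                       ┃                   
                       ┃                   
                       ┃                   


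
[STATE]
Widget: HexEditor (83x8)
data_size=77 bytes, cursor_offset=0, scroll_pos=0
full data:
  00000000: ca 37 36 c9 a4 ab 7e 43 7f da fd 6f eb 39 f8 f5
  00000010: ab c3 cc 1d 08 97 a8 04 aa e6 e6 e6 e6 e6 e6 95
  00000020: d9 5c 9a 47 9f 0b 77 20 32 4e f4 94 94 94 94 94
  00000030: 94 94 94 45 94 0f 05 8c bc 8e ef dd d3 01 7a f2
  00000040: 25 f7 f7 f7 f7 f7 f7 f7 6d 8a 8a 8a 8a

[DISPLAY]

00000000  CA 37 36 c9 a4 ab 7e 43  7f da fd 6f eb 39 f8 f5  |.76...~C...o.9..|     
00000010  ab c3 cc 1d 08 97 a8 04  aa e6 e6 e6 e6 e6 e6 95  |................|     
00000020  d9 5c 9a 47 9f 0b 77 20  32 4e f4 94 94 94 94 94  |.\.G..w 2N......|     
00000030  94 94 94 45 94 0f 05 8c  bc 8e ef dd d3 01 7a f2  |...E..........z.|     
00000040  25 f7 f7 f7 f7 f7 f7 f7  6d 8a 8a 8a 8a           |%.......m....   |     
                                                                                   
                                                                                   
                                                                                   


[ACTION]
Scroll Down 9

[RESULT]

00000040  25 f7 f7 f7 f7 f7 f7 f7  6d 8a 8a 8a 8a           |%.......m....   |     
                                                                                   
                                                                                   
                                                                                   
                                                                                   
                                                                                   
                                                                                   
                                                                                   


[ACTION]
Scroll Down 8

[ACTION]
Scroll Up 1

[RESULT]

00000030  94 94 94 45 94 0f 05 8c  bc 8e ef dd d3 01 7a f2  |...E..........z.|     
00000040  25 f7 f7 f7 f7 f7 f7 f7  6d 8a 8a 8a 8a           |%.......m....   |     
                                                                                   
                                                                                   
                                                                                   
                                                                                   
                                                                                   
                                                                                   


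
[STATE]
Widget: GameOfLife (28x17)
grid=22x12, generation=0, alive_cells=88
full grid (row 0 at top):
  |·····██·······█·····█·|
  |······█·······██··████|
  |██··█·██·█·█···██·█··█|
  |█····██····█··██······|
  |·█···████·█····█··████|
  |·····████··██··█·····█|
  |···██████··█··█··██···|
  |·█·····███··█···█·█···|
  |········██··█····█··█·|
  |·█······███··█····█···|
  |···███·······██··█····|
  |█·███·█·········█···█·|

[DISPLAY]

Gen: 0                      
·····██·······█·····█·      
······█·······██··████      
██··█·██·█·█···██·█··█      
█····██····█··██······      
·█···████·█····█··████      
·····████··██··█·····█      
···██████··█··█··██···      
·█·····███··█···█·█···      
········██··█····█··█·      
·█······███··█····█···      
···███·······██··█····      
█·███·█·········█···█·      
                            
                            
                            
                            


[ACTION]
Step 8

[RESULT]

Gen: 8                      
···················█··      
··················█·█·      
██····················      
██····················      
······················      
··················█·█·      
····██··········█···█·      
···█··████····██······      
····█···███···██···█··      
····██·····█··········      
·······█·██····██·██··      
·········██····██·██··      
                            
                            
                            
                            


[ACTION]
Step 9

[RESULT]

Gen: 17                     
······················      
······················      
██····················      
██····················      
·······██······█······      
······█··█····█·█·····      
··█·█·█···█··█········      
··███·██·█····█··██···      
·█·············███·█··      
██·█··············█···      
·██·············██····      
················██····      
                            
                            
                            
                            


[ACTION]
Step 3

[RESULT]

Gen: 20                     
······················      
······················      
██····················      
██·····██·············      
·····█████····█·······      
·····██·█·█··█········      
·██·█···█·█·███··██···      
█···█·████·······█·█··      
··█·█████········█·█··      
█·██···········█████··      
███············█··██··      
██·············███····      
                            
                            
                            
                            


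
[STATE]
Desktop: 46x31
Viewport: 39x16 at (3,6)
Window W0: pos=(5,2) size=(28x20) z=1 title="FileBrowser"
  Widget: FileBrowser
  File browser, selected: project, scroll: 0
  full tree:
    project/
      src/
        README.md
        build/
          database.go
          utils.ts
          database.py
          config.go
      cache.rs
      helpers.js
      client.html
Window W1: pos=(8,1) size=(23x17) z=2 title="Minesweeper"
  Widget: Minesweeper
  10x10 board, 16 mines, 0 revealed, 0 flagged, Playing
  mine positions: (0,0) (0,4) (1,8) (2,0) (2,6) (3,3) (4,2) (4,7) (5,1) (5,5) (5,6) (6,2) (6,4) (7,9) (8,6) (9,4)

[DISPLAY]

  ┃  ┃■■■■■■■■■■           ┃ ┃         
  ┃  ┃■■■■■■■■■■           ┃ ┃         
  ┃  ┃■■■■■■■■■■           ┃ ┃         
  ┃  ┃■■■■■■■■■■           ┃ ┃         
  ┃  ┃■■■■■■■■■■           ┃ ┃         
  ┃  ┃■■■■■■■■■■           ┃ ┃         
  ┃  ┃■■■■■■■■■■           ┃ ┃         
  ┃  ┃■■■■■■■■■■           ┃ ┃         
  ┃  ┃                     ┃ ┃         
  ┃  ┃                     ┃ ┃         
  ┃  ┃                     ┃ ┃         
  ┃  ┗━━━━━━━━━━━━━━━━━━━━━┛ ┃         
  ┃                          ┃         
  ┃                          ┃         
  ┃                          ┃         
  ┗━━━━━━━━━━━━━━━━━━━━━━━━━━┛         


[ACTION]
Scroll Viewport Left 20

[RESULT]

     ┃  ┃■■■■■■■■■■           ┃ ┃      
     ┃  ┃■■■■■■■■■■           ┃ ┃      
     ┃  ┃■■■■■■■■■■           ┃ ┃      
     ┃  ┃■■■■■■■■■■           ┃ ┃      
     ┃  ┃■■■■■■■■■■           ┃ ┃      
     ┃  ┃■■■■■■■■■■           ┃ ┃      
     ┃  ┃■■■■■■■■■■           ┃ ┃      
     ┃  ┃■■■■■■■■■■           ┃ ┃      
     ┃  ┃                     ┃ ┃      
     ┃  ┃                     ┃ ┃      
     ┃  ┃                     ┃ ┃      
     ┃  ┗━━━━━━━━━━━━━━━━━━━━━┛ ┃      
     ┃                          ┃      
     ┃                          ┃      
     ┃                          ┃      
     ┗━━━━━━━━━━━━━━━━━━━━━━━━━━┛      


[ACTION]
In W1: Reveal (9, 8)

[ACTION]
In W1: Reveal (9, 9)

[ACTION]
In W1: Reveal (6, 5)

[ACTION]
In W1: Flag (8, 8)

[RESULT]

     ┃  ┃■■■■■■■■■■           ┃ ┃      
     ┃  ┃■■■■■■■■■■           ┃ ┃      
     ┃  ┃■■■■■■■■■■           ┃ ┃      
     ┃  ┃■■■■■■■■■■           ┃ ┃      
     ┃  ┃■■■■■3■■■■           ┃ ┃      
     ┃  ┃■■■■■■■■■■           ┃ ┃      
     ┃  ┃■■■■■■■111           ┃ ┃      
     ┃  ┃■■■■■■■1             ┃ ┃      
     ┃  ┃                     ┃ ┃      
     ┃  ┃                     ┃ ┃      
     ┃  ┃                     ┃ ┃      
     ┃  ┗━━━━━━━━━━━━━━━━━━━━━┛ ┃      
     ┃                          ┃      
     ┃                          ┃      
     ┃                          ┃      
     ┗━━━━━━━━━━━━━━━━━━━━━━━━━━┛      


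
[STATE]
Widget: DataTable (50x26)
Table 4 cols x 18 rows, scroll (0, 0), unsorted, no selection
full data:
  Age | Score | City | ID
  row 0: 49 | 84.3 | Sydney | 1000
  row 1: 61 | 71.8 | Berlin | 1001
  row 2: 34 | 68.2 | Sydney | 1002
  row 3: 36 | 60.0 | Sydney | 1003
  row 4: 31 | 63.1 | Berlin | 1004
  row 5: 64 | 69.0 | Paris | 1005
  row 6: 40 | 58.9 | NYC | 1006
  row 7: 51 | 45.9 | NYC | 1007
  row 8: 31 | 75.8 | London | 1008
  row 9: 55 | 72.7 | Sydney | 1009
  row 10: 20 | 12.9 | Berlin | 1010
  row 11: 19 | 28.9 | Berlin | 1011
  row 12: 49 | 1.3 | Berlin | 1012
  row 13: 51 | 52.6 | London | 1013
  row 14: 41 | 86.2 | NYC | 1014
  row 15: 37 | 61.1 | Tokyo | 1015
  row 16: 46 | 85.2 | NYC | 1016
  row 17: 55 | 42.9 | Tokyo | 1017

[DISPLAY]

Age│Score│City  │ID                               
───┼─────┼──────┼────                             
49 │84.3 │Sydney│1000                             
61 │71.8 │Berlin│1001                             
34 │68.2 │Sydney│1002                             
36 │60.0 │Sydney│1003                             
31 │63.1 │Berlin│1004                             
64 │69.0 │Paris │1005                             
40 │58.9 │NYC   │1006                             
51 │45.9 │NYC   │1007                             
31 │75.8 │London│1008                             
55 │72.7 │Sydney│1009                             
20 │12.9 │Berlin│1010                             
19 │28.9 │Berlin│1011                             
49 │1.3  │Berlin│1012                             
51 │52.6 │London│1013                             
41 │86.2 │NYC   │1014                             
37 │61.1 │Tokyo │1015                             
46 │85.2 │NYC   │1016                             
55 │42.9 │Tokyo │1017                             
                                                  
                                                  
                                                  
                                                  
                                                  
                                                  


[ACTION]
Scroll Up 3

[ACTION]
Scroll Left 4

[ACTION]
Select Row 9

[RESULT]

Age│Score│City  │ID                               
───┼─────┼──────┼────                             
49 │84.3 │Sydney│1000                             
61 │71.8 │Berlin│1001                             
34 │68.2 │Sydney│1002                             
36 │60.0 │Sydney│1003                             
31 │63.1 │Berlin│1004                             
64 │69.0 │Paris │1005                             
40 │58.9 │NYC   │1006                             
51 │45.9 │NYC   │1007                             
31 │75.8 │London│1008                             
>5 │72.7 │Sydney│1009                             
20 │12.9 │Berlin│1010                             
19 │28.9 │Berlin│1011                             
49 │1.3  │Berlin│1012                             
51 │52.6 │London│1013                             
41 │86.2 │NYC   │1014                             
37 │61.1 │Tokyo │1015                             
46 │85.2 │NYC   │1016                             
55 │42.9 │Tokyo │1017                             
                                                  
                                                  
                                                  
                                                  
                                                  
                                                  


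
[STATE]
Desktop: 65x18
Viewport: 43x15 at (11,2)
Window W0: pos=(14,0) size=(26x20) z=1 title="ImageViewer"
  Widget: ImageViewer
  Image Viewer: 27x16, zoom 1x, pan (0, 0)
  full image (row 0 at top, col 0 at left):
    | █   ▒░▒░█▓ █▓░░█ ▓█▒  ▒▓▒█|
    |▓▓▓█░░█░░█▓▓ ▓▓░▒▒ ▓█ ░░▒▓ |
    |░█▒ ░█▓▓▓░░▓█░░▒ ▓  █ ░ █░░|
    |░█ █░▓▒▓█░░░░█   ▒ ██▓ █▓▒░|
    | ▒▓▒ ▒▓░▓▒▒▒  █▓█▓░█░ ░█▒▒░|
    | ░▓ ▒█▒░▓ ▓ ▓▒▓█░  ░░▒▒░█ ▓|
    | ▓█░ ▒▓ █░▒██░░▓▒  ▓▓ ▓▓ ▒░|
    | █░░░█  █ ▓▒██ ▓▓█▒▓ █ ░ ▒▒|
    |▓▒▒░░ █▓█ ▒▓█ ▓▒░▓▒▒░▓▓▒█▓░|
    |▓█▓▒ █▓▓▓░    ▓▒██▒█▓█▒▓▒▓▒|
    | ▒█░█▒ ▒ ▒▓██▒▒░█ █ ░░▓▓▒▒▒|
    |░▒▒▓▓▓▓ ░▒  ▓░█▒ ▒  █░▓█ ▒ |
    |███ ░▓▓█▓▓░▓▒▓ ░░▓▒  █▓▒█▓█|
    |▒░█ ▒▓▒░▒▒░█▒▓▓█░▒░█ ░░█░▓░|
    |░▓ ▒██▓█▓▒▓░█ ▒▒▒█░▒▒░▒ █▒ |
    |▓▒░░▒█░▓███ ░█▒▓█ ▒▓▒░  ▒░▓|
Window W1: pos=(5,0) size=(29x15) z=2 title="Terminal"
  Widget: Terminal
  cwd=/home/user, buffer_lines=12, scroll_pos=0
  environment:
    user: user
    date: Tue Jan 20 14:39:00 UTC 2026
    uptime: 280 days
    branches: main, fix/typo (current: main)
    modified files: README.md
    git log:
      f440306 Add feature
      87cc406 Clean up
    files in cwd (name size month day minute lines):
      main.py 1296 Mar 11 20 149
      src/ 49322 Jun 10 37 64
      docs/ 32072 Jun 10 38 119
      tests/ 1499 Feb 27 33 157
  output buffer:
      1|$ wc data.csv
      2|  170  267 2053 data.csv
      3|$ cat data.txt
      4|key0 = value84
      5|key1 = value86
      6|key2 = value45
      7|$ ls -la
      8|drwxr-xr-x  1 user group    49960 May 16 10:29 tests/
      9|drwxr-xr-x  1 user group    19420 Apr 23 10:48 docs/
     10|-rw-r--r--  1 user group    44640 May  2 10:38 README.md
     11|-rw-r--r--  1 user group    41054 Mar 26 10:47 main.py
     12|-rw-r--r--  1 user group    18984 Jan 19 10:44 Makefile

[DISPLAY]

──────────────────────┨─────┨              
data.csv              ┃█▒  ▒┃              
  267 2053 data.csv   ┃▓█ ░░┃              
 data.txt             ┃ █ ░ ┃              
= value84             ┃██▓ █┃              
= value86             ┃█░ ░█┃              
= value45             ┃░░▒▒░┃              
-la                   ┃▓▓ ▓▓┃              
-xr-x  1 user group   ┃▓ █ ░┃              
-xr-x  1 user group   ┃▒░▓▓▒┃              
--r--  1 user group   ┃█▓█▒▓┃              
--r--  1 user group   ┃ ░░▓▓┃              
━━━━━━━━━━━━━━━━━━━━━━┛ █░▓█┃              
   ┃███ ░▓▓█▓▓░▓▒▓ ░░▓▒  █▓▒┃              
   ┃▒░█ ▒▓▒░▒▒░█▒▓▓█░▒░█ ░░█┃              


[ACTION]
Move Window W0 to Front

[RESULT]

───┠────────────────────────┨              
dat┃ █   ▒░▒░█▓ █▓░░█ ▓█▒  ▒┃              
  2┃▓▓▓█░░█░░█▓▓ ▓▓░▒▒ ▓█ ░░┃              
 da┃░█▒ ░█▓▓▓░░▓█░░▒ ▓  █ ░ ┃              
= v┃░█ █░▓▒▓█░░░░█   ▒ ██▓ █┃              
= v┃ ▒▓▒ ▒▓░▓▒▒▒  █▓█▓░█░ ░█┃              
= v┃ ░▓ ▒█▒░▓ ▓ ▓▒▓█░  ░░▒▒░┃              
-la┃ ▓█░ ▒▓ █░▒██░░▓▒  ▓▓ ▓▓┃              
-xr┃ █░░░█  █ ▓▒██ ▓▓█▒▓ █ ░┃              
-xr┃▓▒▒░░ █▓█ ▒▓█ ▓▒░▓▒▒░▓▓▒┃              
--r┃▓█▓▒ █▓▓▓░    ▓▒██▒█▓█▒▓┃              
--r┃ ▒█░█▒ ▒ ▒▓██▒▒░█ █ ░░▓▓┃              
━━━┃░▒▒▓▓▓▓ ░▒  ▓░█▒ ▒  █░▓█┃              
   ┃███ ░▓▓█▓▓░▓▒▓ ░░▓▒  █▓▒┃              
   ┃▒░█ ▒▓▒░▒▒░█▒▓▓█░▒░█ ░░█┃              


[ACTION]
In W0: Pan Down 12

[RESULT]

───┠────────────────────────┨              
dat┃███ ░▓▓█▓▓░▓▒▓ ░░▓▒  █▓▒┃              
  2┃▒░█ ▒▓▒░▒▒░█▒▓▓█░▒░█ ░░█┃              
 da┃░▓ ▒██▓█▓▒▓░█ ▒▒▒█░▒▒░▒ ┃              
= v┃▓▒░░▒█░▓███ ░█▒▓█ ▒▓▒░  ┃              
= v┃                        ┃              
= v┃                        ┃              
-la┃                        ┃              
-xr┃                        ┃              
-xr┃                        ┃              
--r┃                        ┃              
--r┃                        ┃              
━━━┃                        ┃              
   ┃                        ┃              
   ┃                        ┃              


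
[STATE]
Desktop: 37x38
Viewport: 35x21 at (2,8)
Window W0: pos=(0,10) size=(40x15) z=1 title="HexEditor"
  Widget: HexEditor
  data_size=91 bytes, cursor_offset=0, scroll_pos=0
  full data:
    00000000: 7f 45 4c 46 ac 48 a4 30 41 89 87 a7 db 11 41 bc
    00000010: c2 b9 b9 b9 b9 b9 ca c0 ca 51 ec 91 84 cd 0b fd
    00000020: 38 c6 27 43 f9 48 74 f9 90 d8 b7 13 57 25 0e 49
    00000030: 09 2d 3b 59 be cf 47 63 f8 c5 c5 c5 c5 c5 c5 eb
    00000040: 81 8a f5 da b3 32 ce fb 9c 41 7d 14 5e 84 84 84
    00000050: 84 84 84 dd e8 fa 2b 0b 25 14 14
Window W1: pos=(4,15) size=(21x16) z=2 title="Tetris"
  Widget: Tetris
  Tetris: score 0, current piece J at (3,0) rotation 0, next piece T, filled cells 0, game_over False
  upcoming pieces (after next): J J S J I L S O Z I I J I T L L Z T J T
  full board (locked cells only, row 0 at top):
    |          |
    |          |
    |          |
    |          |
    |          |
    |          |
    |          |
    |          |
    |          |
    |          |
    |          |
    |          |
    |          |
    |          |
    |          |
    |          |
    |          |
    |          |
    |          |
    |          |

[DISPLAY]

                                   
                                   
━━━━━━━━━━━━━━━━━━━━━━━━━━━━━━━━━━━
HexEditor                          
───────────────────────────────────
0000000  7F 45 4c 46 ac 48 a4 30  4
0000010  c2 b9 b9 b9 b9 b9 ca c0  c
00┏━━━━━━━━━━━━━━━━━━━┓ 48 74 f9  9
00┃ Tetris            ┃ cf 47 63  f
00┠───────────────────┨ 32 ce fb  9
00┃          │Next:   ┃ fa 2b 0b  2
  ┃          │ ▒      ┃            
  ┃          │▒▒▒     ┃            
  ┃          │        ┃            
  ┃          │        ┃            
  ┃          │        ┃            
━━┃          │Score:  ┃━━━━━━━━━━━━
  ┃          │0       ┃            
  ┃          │        ┃            
  ┃          │        ┃            
  ┃          │        ┃            


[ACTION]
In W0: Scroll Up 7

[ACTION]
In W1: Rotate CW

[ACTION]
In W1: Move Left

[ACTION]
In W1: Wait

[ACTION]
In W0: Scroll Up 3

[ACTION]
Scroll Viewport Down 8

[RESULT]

00┃ Tetris            ┃ cf 47 63  f
00┠───────────────────┨ 32 ce fb  9
00┃          │Next:   ┃ fa 2b 0b  2
  ┃          │ ▒      ┃            
  ┃          │▒▒▒     ┃            
  ┃          │        ┃            
  ┃          │        ┃            
  ┃          │        ┃            
━━┃          │Score:  ┃━━━━━━━━━━━━
  ┃          │0       ┃            
  ┃          │        ┃            
  ┃          │        ┃            
  ┃          │        ┃            
  ┃          │        ┃            
  ┗━━━━━━━━━━━━━━━━━━━┛            
                                   
                                   
                                   
                                   
                                   
                                   


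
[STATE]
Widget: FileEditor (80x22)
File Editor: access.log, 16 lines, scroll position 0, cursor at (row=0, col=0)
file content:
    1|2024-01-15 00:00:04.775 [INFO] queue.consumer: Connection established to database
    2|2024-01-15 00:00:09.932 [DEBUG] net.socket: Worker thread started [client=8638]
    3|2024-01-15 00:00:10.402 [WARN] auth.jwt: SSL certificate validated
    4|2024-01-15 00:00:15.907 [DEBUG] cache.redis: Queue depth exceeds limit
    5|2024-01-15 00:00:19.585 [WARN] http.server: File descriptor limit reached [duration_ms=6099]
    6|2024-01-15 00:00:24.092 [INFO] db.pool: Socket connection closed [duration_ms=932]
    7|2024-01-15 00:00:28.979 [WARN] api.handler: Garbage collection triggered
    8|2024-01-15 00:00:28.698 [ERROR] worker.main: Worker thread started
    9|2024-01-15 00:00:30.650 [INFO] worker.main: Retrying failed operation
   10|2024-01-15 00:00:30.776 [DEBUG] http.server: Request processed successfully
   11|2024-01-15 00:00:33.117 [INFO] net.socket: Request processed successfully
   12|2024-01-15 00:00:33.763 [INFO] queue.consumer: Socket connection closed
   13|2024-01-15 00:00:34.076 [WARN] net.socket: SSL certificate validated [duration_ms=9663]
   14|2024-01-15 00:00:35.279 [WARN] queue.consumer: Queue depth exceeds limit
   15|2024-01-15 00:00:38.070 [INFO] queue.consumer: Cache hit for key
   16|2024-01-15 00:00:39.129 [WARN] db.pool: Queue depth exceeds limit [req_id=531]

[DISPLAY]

█024-01-15 00:00:04.775 [INFO] queue.consumer: Connection established to databa▲
2024-01-15 00:00:09.932 [DEBUG] net.socket: Worker thread started [client=8638]█
2024-01-15 00:00:10.402 [WARN] auth.jwt: SSL certificate validated             ░
2024-01-15 00:00:15.907 [DEBUG] cache.redis: Queue depth exceeds limit         ░
2024-01-15 00:00:19.585 [WARN] http.server: File descriptor limit reached [dura░
2024-01-15 00:00:24.092 [INFO] db.pool: Socket connection closed [duration_ms=9░
2024-01-15 00:00:28.979 [WARN] api.handler: Garbage collection triggered       ░
2024-01-15 00:00:28.698 [ERROR] worker.main: Worker thread started             ░
2024-01-15 00:00:30.650 [INFO] worker.main: Retrying failed operation          ░
2024-01-15 00:00:30.776 [DEBUG] http.server: Request processed successfully    ░
2024-01-15 00:00:33.117 [INFO] net.socket: Request processed successfully      ░
2024-01-15 00:00:33.763 [INFO] queue.consumer: Socket connection closed        ░
2024-01-15 00:00:34.076 [WARN] net.socket: SSL certificate validated [duration_░
2024-01-15 00:00:35.279 [WARN] queue.consumer: Queue depth exceeds limit       ░
2024-01-15 00:00:38.070 [INFO] queue.consumer: Cache hit for key               ░
2024-01-15 00:00:39.129 [WARN] db.pool: Queue depth exceeds limit [req_id=531] ░
                                                                               ░
                                                                               ░
                                                                               ░
                                                                               ░
                                                                               ░
                                                                               ▼


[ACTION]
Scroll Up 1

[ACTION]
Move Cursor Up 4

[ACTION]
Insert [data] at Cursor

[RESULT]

data█024-01-15 00:00:04.775 [INFO] queue.consumer: Connection established to da▲
2024-01-15 00:00:09.932 [DEBUG] net.socket: Worker thread started [client=8638]█
2024-01-15 00:00:10.402 [WARN] auth.jwt: SSL certificate validated             ░
2024-01-15 00:00:15.907 [DEBUG] cache.redis: Queue depth exceeds limit         ░
2024-01-15 00:00:19.585 [WARN] http.server: File descriptor limit reached [dura░
2024-01-15 00:00:24.092 [INFO] db.pool: Socket connection closed [duration_ms=9░
2024-01-15 00:00:28.979 [WARN] api.handler: Garbage collection triggered       ░
2024-01-15 00:00:28.698 [ERROR] worker.main: Worker thread started             ░
2024-01-15 00:00:30.650 [INFO] worker.main: Retrying failed operation          ░
2024-01-15 00:00:30.776 [DEBUG] http.server: Request processed successfully    ░
2024-01-15 00:00:33.117 [INFO] net.socket: Request processed successfully      ░
2024-01-15 00:00:33.763 [INFO] queue.consumer: Socket connection closed        ░
2024-01-15 00:00:34.076 [WARN] net.socket: SSL certificate validated [duration_░
2024-01-15 00:00:35.279 [WARN] queue.consumer: Queue depth exceeds limit       ░
2024-01-15 00:00:38.070 [INFO] queue.consumer: Cache hit for key               ░
2024-01-15 00:00:39.129 [WARN] db.pool: Queue depth exceeds limit [req_id=531] ░
                                                                               ░
                                                                               ░
                                                                               ░
                                                                               ░
                                                                               ░
                                                                               ▼


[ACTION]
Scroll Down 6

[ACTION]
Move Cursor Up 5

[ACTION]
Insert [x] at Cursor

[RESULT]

datax█024-01-15 00:00:04.775 [INFO] queue.consumer: Connection established to d▲
2024-01-15 00:00:09.932 [DEBUG] net.socket: Worker thread started [client=8638]█
2024-01-15 00:00:10.402 [WARN] auth.jwt: SSL certificate validated             ░
2024-01-15 00:00:15.907 [DEBUG] cache.redis: Queue depth exceeds limit         ░
2024-01-15 00:00:19.585 [WARN] http.server: File descriptor limit reached [dura░
2024-01-15 00:00:24.092 [INFO] db.pool: Socket connection closed [duration_ms=9░
2024-01-15 00:00:28.979 [WARN] api.handler: Garbage collection triggered       ░
2024-01-15 00:00:28.698 [ERROR] worker.main: Worker thread started             ░
2024-01-15 00:00:30.650 [INFO] worker.main: Retrying failed operation          ░
2024-01-15 00:00:30.776 [DEBUG] http.server: Request processed successfully    ░
2024-01-15 00:00:33.117 [INFO] net.socket: Request processed successfully      ░
2024-01-15 00:00:33.763 [INFO] queue.consumer: Socket connection closed        ░
2024-01-15 00:00:34.076 [WARN] net.socket: SSL certificate validated [duration_░
2024-01-15 00:00:35.279 [WARN] queue.consumer: Queue depth exceeds limit       ░
2024-01-15 00:00:38.070 [INFO] queue.consumer: Cache hit for key               ░
2024-01-15 00:00:39.129 [WARN] db.pool: Queue depth exceeds limit [req_id=531] ░
                                                                               ░
                                                                               ░
                                                                               ░
                                                                               ░
                                                                               ░
                                                                               ▼
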